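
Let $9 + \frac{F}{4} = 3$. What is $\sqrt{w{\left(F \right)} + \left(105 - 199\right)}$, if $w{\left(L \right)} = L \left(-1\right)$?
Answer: $i \sqrt{70} \approx 8.3666 i$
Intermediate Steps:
$F = -24$ ($F = -36 + 4 \cdot 3 = -36 + 12 = -24$)
$w{\left(L \right)} = - L$
$\sqrt{w{\left(F \right)} + \left(105 - 199\right)} = \sqrt{\left(-1\right) \left(-24\right) + \left(105 - 199\right)} = \sqrt{24 - 94} = \sqrt{-70} = i \sqrt{70}$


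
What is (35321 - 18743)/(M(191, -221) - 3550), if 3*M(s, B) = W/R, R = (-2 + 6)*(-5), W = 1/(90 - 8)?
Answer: -81563760/17466001 ≈ -4.6699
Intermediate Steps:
W = 1/82 ≈ 0.012195
R = -20 (R = 4*(-5) = -20)
M(s, B) = -1/4920 (M(s, B) = ((1/82)/(-20))/3 = ((1/82)*(-1/20))/3 = (1/3)*(-1/1640) = -1/4920)
(35321 - 18743)/(M(191, -221) - 3550) = (35321 - 18743)/(-1/4920 - 3550) = 16578/(-17466001/4920) = 16578*(-4920/17466001) = -81563760/17466001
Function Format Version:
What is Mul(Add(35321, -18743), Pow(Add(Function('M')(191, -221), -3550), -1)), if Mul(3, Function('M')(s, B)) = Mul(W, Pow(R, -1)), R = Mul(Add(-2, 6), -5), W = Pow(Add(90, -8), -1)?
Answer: Rational(-81563760, 17466001) ≈ -4.6699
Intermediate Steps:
W = Rational(1, 82) (W = Pow(82, -1) = Rational(1, 82) ≈ 0.012195)
R = -20 (R = Mul(4, -5) = -20)
Function('M')(s, B) = Rational(-1, 4920) (Function('M')(s, B) = Mul(Rational(1, 3), Mul(Rational(1, 82), Pow(-20, -1))) = Mul(Rational(1, 3), Mul(Rational(1, 82), Rational(-1, 20))) = Mul(Rational(1, 3), Rational(-1, 1640)) = Rational(-1, 4920))
Mul(Add(35321, -18743), Pow(Add(Function('M')(191, -221), -3550), -1)) = Mul(Add(35321, -18743), Pow(Add(Rational(-1, 4920), -3550), -1)) = Mul(16578, Pow(Rational(-17466001, 4920), -1)) = Mul(16578, Rational(-4920, 17466001)) = Rational(-81563760, 17466001)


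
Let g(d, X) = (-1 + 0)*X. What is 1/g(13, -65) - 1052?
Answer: -68379/65 ≈ -1052.0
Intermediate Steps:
g(d, X) = -X
1/g(13, -65) - 1052 = 1/(-1*(-65)) - 1052 = 1/65 - 1052 = -68379/65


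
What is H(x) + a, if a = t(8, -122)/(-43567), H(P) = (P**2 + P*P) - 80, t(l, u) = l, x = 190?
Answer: 3142052032/43567 ≈ 72120.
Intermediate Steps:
H(P) = -80 + 2*P**2 (H(P) = (P**2 + P**2) - 80 = 2*P**2 - 80 = -80 + 2*P**2)
a = -8/43567 (a = 8/(-43567) = 8*(-1/43567) = -8/43567 ≈ -0.00018363)
H(x) + a = (-80 + 2*190**2) - 8/43567 = (-80 + 2*36100) - 8/43567 = (-80 + 72200) - 8/43567 = 72120 - 8/43567 = 3142052032/43567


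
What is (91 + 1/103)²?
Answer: 87871876/10609 ≈ 8282.8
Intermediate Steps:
(91 + 1/103)² = (9374/103)² = 87871876/10609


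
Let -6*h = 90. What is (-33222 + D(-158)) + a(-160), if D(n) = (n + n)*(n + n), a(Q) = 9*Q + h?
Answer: 65179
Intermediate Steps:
h = -15 (h = -⅙*90 = -15)
a(Q) = -15 + 9*Q (a(Q) = 9*Q - 15 = -15 + 9*Q)
D(n) = 4*n² (D(n) = (2*n)*(2*n) = 4*n²)
(-33222 + D(-158)) + a(-160) = (-33222 + 4*(-158)²) + (-15 + 9*(-160)) = (-33222 + 4*24964) + (-15 - 1440) = (-33222 + 99856) - 1455 = 66634 - 1455 = 65179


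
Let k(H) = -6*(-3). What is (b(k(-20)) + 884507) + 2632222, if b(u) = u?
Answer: 3516747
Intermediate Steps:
k(H) = 18
(b(k(-20)) + 884507) + 2632222 = (18 + 884507) + 2632222 = 884525 + 2632222 = 3516747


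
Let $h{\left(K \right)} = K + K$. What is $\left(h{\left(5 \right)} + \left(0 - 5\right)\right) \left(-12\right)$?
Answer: $-60$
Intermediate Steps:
$h{\left(K \right)} = 2 K$
$\left(h{\left(5 \right)} + \left(0 - 5\right)\right) \left(-12\right) = \left(2 \cdot 5 + \left(0 - 5\right)\right) \left(-12\right) = \left(10 + \left(0 - 5\right)\right) \left(-12\right) = \left(10 - 5\right) \left(-12\right) = 5 \left(-12\right) = -60$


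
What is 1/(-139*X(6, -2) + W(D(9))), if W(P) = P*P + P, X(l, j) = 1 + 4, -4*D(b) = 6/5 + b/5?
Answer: -16/11123 ≈ -0.0014385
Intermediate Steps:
D(b) = -3/10 - b/20 (D(b) = -(6/5 + b/5)/4 = -3/10 - b/20)
X(l, j) = 5
W(P) = P + P**2 (W(P) = P**2 + P = P + P**2)
1/(-139*X(6, -2) + W(D(9))) = 1/(-139*5 + (-3/10 - 1/20*9)*(1 + (-3/10 - 1/20*9))) = 1/(-695 + (-3/10 - 9/20)*(1 + (-3/10 - 9/20))) = 1/(-695 - 3*(1 - 3/4)/4) = 1/(-695 - 3/4*1/4) = 1/(-695 - 3/16) = 1/(-11123/16) = -16/11123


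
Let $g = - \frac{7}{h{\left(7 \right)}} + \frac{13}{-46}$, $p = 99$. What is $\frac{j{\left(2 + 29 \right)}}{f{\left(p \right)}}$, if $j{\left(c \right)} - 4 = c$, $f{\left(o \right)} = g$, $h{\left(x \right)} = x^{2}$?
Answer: $- \frac{11270}{137} \approx -82.263$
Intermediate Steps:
$g = - \frac{137}{322}$ ($g = - \frac{7}{7^{2}} + \frac{13}{-46} = - \frac{7}{49} + 13 \left(- \frac{1}{46}\right) = \left(-7\right) \frac{1}{49} - \frac{13}{46} = - \frac{1}{7} - \frac{13}{46} = - \frac{137}{322} \approx -0.42547$)
$f{\left(o \right)} = - \frac{137}{322}$
$j{\left(c \right)} = 4 + c$
$\frac{j{\left(2 + 29 \right)}}{f{\left(p \right)}} = \frac{4 + \left(2 + 29\right)}{- \frac{137}{322}} = \left(4 + 31\right) \left(- \frac{322}{137}\right) = 35 \left(- \frac{322}{137}\right) = - \frac{11270}{137}$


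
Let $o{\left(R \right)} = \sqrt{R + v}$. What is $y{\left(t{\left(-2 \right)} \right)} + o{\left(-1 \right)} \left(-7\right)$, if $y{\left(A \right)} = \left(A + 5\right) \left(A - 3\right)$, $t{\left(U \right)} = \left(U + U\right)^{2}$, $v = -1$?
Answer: $273 - 7 i \sqrt{2} \approx 273.0 - 9.8995 i$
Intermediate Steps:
$t{\left(U \right)} = 4 U^{2}$ ($t{\left(U \right)} = \left(2 U\right)^{2} = 4 U^{2}$)
$o{\left(R \right)} = \sqrt{-1 + R}$ ($o{\left(R \right)} = \sqrt{R - 1} = \sqrt{-1 + R}$)
$y{\left(A \right)} = \left(-3 + A\right) \left(5 + A\right)$ ($y{\left(A \right)} = \left(5 + A\right) \left(-3 + A\right) = \left(-3 + A\right) \left(5 + A\right)$)
$y{\left(t{\left(-2 \right)} \right)} + o{\left(-1 \right)} \left(-7\right) = \left(-15 + \left(4 \left(-2\right)^{2}\right)^{2} + 2 \cdot 4 \left(-2\right)^{2}\right) + \sqrt{-1 - 1} \left(-7\right) = \left(-15 + \left(4 \cdot 4\right)^{2} + 2 \cdot 4 \cdot 4\right) + \sqrt{-2} \left(-7\right) = \left(-15 + 16^{2} + 2 \cdot 16\right) + i \sqrt{2} \left(-7\right) = \left(-15 + 256 + 32\right) - 7 i \sqrt{2} = 273 - 7 i \sqrt{2}$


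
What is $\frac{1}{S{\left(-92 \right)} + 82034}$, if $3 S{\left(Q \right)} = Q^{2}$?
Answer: $\frac{3}{254566} \approx 1.1785 \cdot 10^{-5}$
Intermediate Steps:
$S{\left(Q \right)} = \frac{Q^{2}}{3}$
$\frac{1}{S{\left(-92 \right)} + 82034} = \frac{1}{\frac{\left(-92\right)^{2}}{3} + 82034} = \frac{1}{\frac{1}{3} \cdot 8464 + 82034} = \frac{1}{\frac{8464}{3} + 82034} = \frac{1}{\frac{254566}{3}} = \frac{3}{254566}$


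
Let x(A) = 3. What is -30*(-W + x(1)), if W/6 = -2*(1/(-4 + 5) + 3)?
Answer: -1530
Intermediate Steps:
W = -48 (W = 6*(-2*(1/(-4 + 5) + 3)) = 6*(-2*(1/1 + 3)) = 6*(-2*(1 + 3)) = 6*(-2*4) = 6*(-8) = -48)
-30*(-W + x(1)) = -30*(-1*(-48) + 3) = -30*(48 + 3) = -30*51 = -1530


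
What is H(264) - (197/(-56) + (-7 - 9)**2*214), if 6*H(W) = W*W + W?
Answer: -2414747/56 ≈ -43121.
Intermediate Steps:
H(W) = W/6 + W**2/6 (H(W) = (W*W + W)/6 = (W**2 + W)/6 = (W + W**2)/6 = W/6 + W**2/6)
H(264) - (197/(-56) + (-7 - 9)**2*214) = (1/6)*264*(1 + 264) - (197/(-56) + (-7 - 9)**2*214) = (1/6)*264*265 - (197*(-1/56) + (-16)**2*214) = 11660 - (-197/56 + 256*214) = 11660 - (-197/56 + 54784) = 11660 - 1*3067707/56 = 11660 - 3067707/56 = -2414747/56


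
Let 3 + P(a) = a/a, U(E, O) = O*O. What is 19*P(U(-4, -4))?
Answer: -38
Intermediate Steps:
U(E, O) = O²
P(a) = -2 (P(a) = -3 + a/a = -3 + 1 = -2)
19*P(U(-4, -4)) = 19*(-2) = -38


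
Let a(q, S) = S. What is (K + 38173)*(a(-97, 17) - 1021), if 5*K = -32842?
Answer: -158655092/5 ≈ -3.1731e+7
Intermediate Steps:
K = -32842/5 (K = (⅕)*(-32842) = -32842/5 ≈ -6568.4)
(K + 38173)*(a(-97, 17) - 1021) = (-32842/5 + 38173)*(17 - 1021) = (158023/5)*(-1004) = -158655092/5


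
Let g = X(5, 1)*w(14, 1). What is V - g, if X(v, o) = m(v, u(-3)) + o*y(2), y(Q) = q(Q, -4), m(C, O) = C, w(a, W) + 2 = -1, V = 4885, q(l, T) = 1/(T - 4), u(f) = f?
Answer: 39197/8 ≈ 4899.6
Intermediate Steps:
q(l, T) = 1/(-4 + T)
w(a, W) = -3 (w(a, W) = -2 - 1 = -3)
y(Q) = -⅛ (y(Q) = 1/(-4 - 4) = 1/(-8) = -⅛)
X(v, o) = v - o/8 (X(v, o) = v + o*(-⅛) = v - o/8)
g = -117/8 (g = (5 - ⅛*1)*(-3) = (5 - ⅛)*(-3) = (39/8)*(-3) = -117/8 ≈ -14.625)
V - g = 4885 - 1*(-117/8) = 4885 + 117/8 = 39197/8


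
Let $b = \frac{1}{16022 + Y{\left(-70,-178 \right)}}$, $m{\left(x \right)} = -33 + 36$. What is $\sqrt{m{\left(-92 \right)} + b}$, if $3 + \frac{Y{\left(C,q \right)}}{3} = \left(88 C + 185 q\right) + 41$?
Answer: $\frac{\sqrt{30684156734}}{101134} \approx 1.732$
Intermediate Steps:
$m{\left(x \right)} = 3$
$Y{\left(C,q \right)} = 114 + 264 C + 555 q$ ($Y{\left(C,q \right)} = -9 + 3 \left(\left(88 C + 185 q\right) + 41\right) = -9 + 3 \left(41 + 88 C + 185 q\right) = -9 + \left(123 + 264 C + 555 q\right) = 114 + 264 C + 555 q$)
$b = - \frac{1}{101134}$ ($b = \frac{1}{16022 + \left(114 + 264 \left(-70\right) + 555 \left(-178\right)\right)} = \frac{1}{16022 - 117156} = \frac{1}{-101134} = - \frac{1}{101134} \approx -9.8879 \cdot 10^{-6}$)
$\sqrt{m{\left(-92 \right)} + b} = \sqrt{3 - \frac{1}{101134}} = \sqrt{\frac{303401}{101134}} = \frac{\sqrt{30684156734}}{101134}$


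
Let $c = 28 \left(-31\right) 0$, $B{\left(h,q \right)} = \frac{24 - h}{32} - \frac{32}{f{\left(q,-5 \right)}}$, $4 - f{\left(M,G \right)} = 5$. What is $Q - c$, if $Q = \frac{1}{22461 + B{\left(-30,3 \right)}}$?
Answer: $\frac{16}{359915} \approx 4.4455 \cdot 10^{-5}$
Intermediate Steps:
$f{\left(M,G \right)} = -1$ ($f{\left(M,G \right)} = 4 - 5 = -1$)
$B{\left(h,q \right)} = \frac{131}{4} - \frac{h}{32}$ ($B{\left(h,q \right)} = \frac{24 - h}{32} - \frac{32}{-1} = \left(24 - h\right) \frac{1}{32} - -32 = \left(\frac{3}{4} - \frac{h}{32}\right) + 32 = \frac{131}{4} - \frac{h}{32}$)
$c = 0$ ($c = \left(-868\right) 0 = 0$)
$Q = \frac{16}{359915}$ ($Q = \frac{1}{22461 + \left(\frac{131}{4} - - \frac{15}{16}\right)} = \frac{1}{22461 + \left(\frac{131}{4} + \frac{15}{16}\right)} = \frac{1}{22461 + \frac{539}{16}} = \frac{1}{\frac{359915}{16}} = \frac{16}{359915} \approx 4.4455 \cdot 10^{-5}$)
$Q - c = \frac{16}{359915} - 0 = \frac{16}{359915} + 0 = \frac{16}{359915}$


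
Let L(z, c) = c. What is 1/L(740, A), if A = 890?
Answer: 1/890 ≈ 0.0011236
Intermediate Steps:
1/L(740, A) = 1/890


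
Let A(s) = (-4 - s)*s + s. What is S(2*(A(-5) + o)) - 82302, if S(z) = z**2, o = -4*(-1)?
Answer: -82158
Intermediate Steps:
A(s) = s + s*(-4 - s) (A(s) = s*(-4 - s) + s = s + s*(-4 - s))
o = 4
S(2*(A(-5) + o)) - 82302 = (2*(-1*(-5)*(3 - 5) + 4))**2 - 82302 = (2*(-1*(-5)*(-2) + 4))**2 - 82302 = (2*(-10 + 4))**2 - 82302 = (2*(-6))**2 - 82302 = (-12)**2 - 82302 = 144 - 82302 = -82158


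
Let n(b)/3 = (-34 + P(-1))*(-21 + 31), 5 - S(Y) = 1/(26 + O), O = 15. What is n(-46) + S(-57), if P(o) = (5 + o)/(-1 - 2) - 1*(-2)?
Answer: -40796/41 ≈ -995.02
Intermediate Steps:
P(o) = 1/3 - o/3 (P(o) = (5 + o)/(-3) + 2 = (5 + o)*(-1/3) + 2 = (-5/3 - o/3) + 2 = 1/3 - o/3)
S(Y) = 204/41 (S(Y) = 5 - 1/(26 + 15) = 5 - 1/41 = 204/41)
n(b) = -1000 (n(b) = 3*((-34 + (1/3 - 1/3*(-1)))*(-21 + 31)) = 3*((-34 + (1/3 + 1/3))*10) = 3*((-34 + 2/3)*10) = 3*(-100/3*10) = 3*(-1000/3) = -1000)
n(-46) + S(-57) = -1000 + 204/41 = -40796/41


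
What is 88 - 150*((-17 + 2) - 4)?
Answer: 2938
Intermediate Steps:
88 - 150*((-17 + 2) - 4) = 88 - 150*(-15 - 4) = 88 - 150*(-19) = 88 + 2850 = 2938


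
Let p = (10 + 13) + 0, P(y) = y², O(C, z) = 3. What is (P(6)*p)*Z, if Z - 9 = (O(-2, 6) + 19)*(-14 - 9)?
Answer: -411516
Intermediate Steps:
Z = -497 (Z = 9 + (3 + 19)*(-14 - 9) = 9 + 22*(-23) = 9 - 506 = -497)
p = 23 (p = 23 + 0 = 23)
(P(6)*p)*Z = (6²*23)*(-497) = (36*23)*(-497) = 828*(-497) = -411516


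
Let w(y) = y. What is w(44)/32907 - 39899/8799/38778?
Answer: 652389475/534672343674 ≈ 0.0012202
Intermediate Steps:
w(44)/32907 - 39899/8799/38778 = 44/32907 - 39899/8799/38778 = 44*(1/32907) - 39899*1/8799*(1/38778) = 44/32907 - 39899/8799*1/38778 = 44/32907 - 39899/341207622 = 652389475/534672343674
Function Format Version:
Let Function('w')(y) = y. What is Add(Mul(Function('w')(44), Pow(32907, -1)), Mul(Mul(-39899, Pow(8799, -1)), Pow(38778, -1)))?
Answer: Rational(652389475, 534672343674) ≈ 0.0012202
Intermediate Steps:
Add(Mul(Function('w')(44), Pow(32907, -1)), Mul(Mul(-39899, Pow(8799, -1)), Pow(38778, -1))) = Add(Mul(44, Pow(32907, -1)), Mul(Mul(-39899, Pow(8799, -1)), Pow(38778, -1))) = Add(Mul(44, Rational(1, 32907)), Mul(Mul(-39899, Rational(1, 8799)), Rational(1, 38778))) = Add(Rational(44, 32907), Mul(Rational(-39899, 8799), Rational(1, 38778))) = Add(Rational(44, 32907), Rational(-39899, 341207622)) = Rational(652389475, 534672343674)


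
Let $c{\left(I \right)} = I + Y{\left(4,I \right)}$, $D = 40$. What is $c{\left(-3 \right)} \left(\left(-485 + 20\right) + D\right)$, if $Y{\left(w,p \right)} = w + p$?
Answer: $850$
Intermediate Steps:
$Y{\left(w,p \right)} = p + w$
$c{\left(I \right)} = 4 + 2 I$ ($c{\left(I \right)} = I + \left(I + 4\right) = I + \left(4 + I\right) = 4 + 2 I$)
$c{\left(-3 \right)} \left(\left(-485 + 20\right) + D\right) = \left(4 + 2 \left(-3\right)\right) \left(\left(-485 + 20\right) + 40\right) = \left(4 - 6\right) \left(-465 + 40\right) = \left(-2\right) \left(-425\right) = 850$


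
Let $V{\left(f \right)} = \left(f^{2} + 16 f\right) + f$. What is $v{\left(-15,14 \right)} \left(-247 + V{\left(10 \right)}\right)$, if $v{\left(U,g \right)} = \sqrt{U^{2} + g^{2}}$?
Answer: $23 \sqrt{421} \approx 471.92$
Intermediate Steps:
$V{\left(f \right)} = f^{2} + 17 f$
$v{\left(-15,14 \right)} \left(-247 + V{\left(10 \right)}\right) = \sqrt{\left(-15\right)^{2} + 14^{2}} \left(-247 + 10 \left(17 + 10\right)\right) = \sqrt{225 + 196} \left(-247 + 10 \cdot 27\right) = \sqrt{421} \left(-247 + 270\right) = \sqrt{421} \cdot 23 = 23 \sqrt{421}$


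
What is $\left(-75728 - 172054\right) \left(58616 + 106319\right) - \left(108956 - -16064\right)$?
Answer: $-40868049190$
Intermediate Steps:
$\left(-75728 - 172054\right) \left(58616 + 106319\right) - \left(108956 - -16064\right) = \left(-247782\right) 164935 - \left(108956 + 16064\right) = -40867924170 - 125020 = -40868049190$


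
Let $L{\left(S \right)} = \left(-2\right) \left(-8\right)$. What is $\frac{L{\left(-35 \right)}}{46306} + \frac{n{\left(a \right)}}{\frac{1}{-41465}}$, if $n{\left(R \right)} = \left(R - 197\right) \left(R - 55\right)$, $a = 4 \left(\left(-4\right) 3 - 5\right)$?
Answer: $- \frac{31292475931267}{23153} \approx -1.3516 \cdot 10^{9}$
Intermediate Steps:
$a = -68$ ($a = 4 \left(-12 - 5\right) = 4 \left(-17\right) = -68$)
$L{\left(S \right)} = 16$
$n{\left(R \right)} = \left(-197 + R\right) \left(-55 + R\right)$
$\frac{L{\left(-35 \right)}}{46306} + \frac{n{\left(a \right)}}{\frac{1}{-41465}} = \frac{16}{46306} + \frac{10835 + \left(-68\right)^{2} - -17136}{\frac{1}{-41465}} = 16 \cdot \frac{1}{46306} + \frac{10835 + 4624 + 17136}{- \frac{1}{41465}} = \frac{8}{23153} + 32595 \left(-41465\right) = \frac{8}{23153} - 1351551675 = - \frac{31292475931267}{23153}$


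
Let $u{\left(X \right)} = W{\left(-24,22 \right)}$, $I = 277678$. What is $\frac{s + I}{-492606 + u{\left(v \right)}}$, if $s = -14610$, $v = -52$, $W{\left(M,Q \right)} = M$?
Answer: $- \frac{131534}{246315} \approx -0.53401$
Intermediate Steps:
$u{\left(X \right)} = -24$
$\frac{s + I}{-492606 + u{\left(v \right)}} = \frac{-14610 + 277678}{-492606 - 24} = \frac{263068}{-492630} = 263068 \left(- \frac{1}{492630}\right) = - \frac{131534}{246315}$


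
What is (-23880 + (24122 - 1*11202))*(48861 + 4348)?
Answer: -583170640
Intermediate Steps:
(-23880 + (24122 - 1*11202))*(48861 + 4348) = (-23880 + (24122 - 11202))*53209 = (-23880 + 12920)*53209 = -10960*53209 = -583170640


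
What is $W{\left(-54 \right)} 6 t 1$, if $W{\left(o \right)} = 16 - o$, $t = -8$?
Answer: $-3360$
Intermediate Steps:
$W{\left(-54 \right)} 6 t 1 = \left(16 - -54\right) 6 \left(-8\right) 1 = \left(16 + 54\right) \left(\left(-48\right) 1\right) = 70 \left(-48\right) = -3360$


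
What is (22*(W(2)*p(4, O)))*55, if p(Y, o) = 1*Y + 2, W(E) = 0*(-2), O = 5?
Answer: 0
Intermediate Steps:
W(E) = 0
p(Y, o) = 2 + Y (p(Y, o) = Y + 2 = 2 + Y)
(22*(W(2)*p(4, O)))*55 = (22*(0*(2 + 4)))*55 = (22*(0*6))*55 = (22*0)*55 = 0*55 = 0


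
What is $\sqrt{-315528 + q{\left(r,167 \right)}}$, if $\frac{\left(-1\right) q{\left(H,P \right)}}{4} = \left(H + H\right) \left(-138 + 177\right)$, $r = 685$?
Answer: $4 i \sqrt{33078} \approx 727.49 i$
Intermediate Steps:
$q{\left(H,P \right)} = - 312 H$ ($q{\left(H,P \right)} = - 4 \left(H + H\right) \left(-138 + 177\right) = - 4 \cdot 2 H 39 = - 4 \cdot 78 H = - 312 H$)
$\sqrt{-315528 + q{\left(r,167 \right)}} = \sqrt{-315528 - 213720} = \sqrt{-529248} = 4 i \sqrt{33078}$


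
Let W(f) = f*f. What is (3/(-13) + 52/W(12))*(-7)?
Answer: -427/468 ≈ -0.91239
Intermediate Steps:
W(f) = f**2
(3/(-13) + 52/W(12))*(-7) = (3/(-13) + 52/(12**2))*(-7) = (3*(-1/13) + 52/144)*(-7) = (-3/13 + 52*(1/144))*(-7) = (-3/13 + 13/36)*(-7) = (61/468)*(-7) = -427/468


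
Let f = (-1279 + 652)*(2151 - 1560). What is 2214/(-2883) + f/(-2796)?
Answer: 118013943/895652 ≈ 131.76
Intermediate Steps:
f = -370557 (f = -627*591 = -370557)
2214/(-2883) + f/(-2796) = 2214/(-2883) - 370557/(-2796) = 2214*(-1/2883) - 370557*(-1/2796) = -738/961 + 123519/932 = 118013943/895652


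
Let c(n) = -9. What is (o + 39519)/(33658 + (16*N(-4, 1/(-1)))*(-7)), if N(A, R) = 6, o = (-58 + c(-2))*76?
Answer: 34427/32986 ≈ 1.0437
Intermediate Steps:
o = -5092 (o = (-58 - 9)*76 = -67*76 = -5092)
(o + 39519)/(33658 + (16*N(-4, 1/(-1)))*(-7)) = (-5092 + 39519)/(33658 + (16*6)*(-7)) = 34427/(33658 + 96*(-7)) = 34427/(33658 - 672) = 34427/32986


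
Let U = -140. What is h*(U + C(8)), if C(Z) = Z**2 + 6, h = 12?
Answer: -840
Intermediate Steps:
C(Z) = 6 + Z**2
h*(U + C(8)) = 12*(-140 + (6 + 8**2)) = 12*(-140 + (6 + 64)) = 12*(-140 + 70) = 12*(-70) = -840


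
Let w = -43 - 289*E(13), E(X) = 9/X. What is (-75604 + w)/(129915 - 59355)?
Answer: -246503/229320 ≈ -1.0749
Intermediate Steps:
w = -3160/13 (w = -43 - 2601/13 = -3160/13 ≈ -243.08)
(-75604 + w)/(129915 - 59355) = (-75604 - 3160/13)/(129915 - 59355) = -986012/13/70560 = -986012/13*1/70560 = -246503/229320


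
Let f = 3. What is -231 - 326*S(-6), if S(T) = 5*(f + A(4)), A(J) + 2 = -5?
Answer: 6289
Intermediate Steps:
A(J) = -7 (A(J) = -2 - 5 = -7)
S(T) = -20 (S(T) = 5*(3 - 7) = 5*(-4) = -20)
-231 - 326*S(-6) = -231 - 326*(-20) = -231 + 6520 = 6289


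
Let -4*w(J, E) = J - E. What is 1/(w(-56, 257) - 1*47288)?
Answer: -4/188839 ≈ -2.1182e-5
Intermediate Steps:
w(J, E) = -J/4 + E/4 (w(J, E) = -(J - E)/4 = -J/4 + E/4)
1/(w(-56, 257) - 1*47288) = 1/((-1/4*(-56) + (1/4)*257) - 1*47288) = 1/((14 + 257/4) - 47288) = 1/(313/4 - 47288) = 1/(-188839/4) = -4/188839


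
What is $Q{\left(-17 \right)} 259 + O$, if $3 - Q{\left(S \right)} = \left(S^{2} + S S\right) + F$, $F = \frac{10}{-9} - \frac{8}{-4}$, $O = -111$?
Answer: $- \frac{1343396}{9} \approx -1.4927 \cdot 10^{5}$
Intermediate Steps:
$F = \frac{8}{9}$ ($F = 10 \left(- \frac{1}{9}\right) - -2 = - \frac{10}{9} + 2 = \frac{8}{9} \approx 0.88889$)
$Q{\left(S \right)} = \frac{19}{9} - 2 S^{2}$ ($Q{\left(S \right)} = 3 - \left(\left(S^{2} + S S\right) + \frac{8}{9}\right) = 3 - \left(\left(S^{2} + S^{2}\right) + \frac{8}{9}\right) = 3 - \left(2 S^{2} + \frac{8}{9}\right) = 3 - \left(\frac{8}{9} + 2 S^{2}\right) = \frac{19}{9} - 2 S^{2}$)
$Q{\left(-17 \right)} 259 + O = \left(\frac{19}{9} - 2 \left(-17\right)^{2}\right) 259 - 111 = \left(\frac{19}{9} - 578\right) 259 - 111 = \left(- \frac{5183}{9}\right) 259 - 111 = - \frac{1342397}{9} - 111 = - \frac{1343396}{9}$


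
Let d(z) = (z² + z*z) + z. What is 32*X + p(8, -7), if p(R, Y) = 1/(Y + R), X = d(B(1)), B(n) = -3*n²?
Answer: 481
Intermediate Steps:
d(z) = z + 2*z² (d(z) = (z² + z²) + z = 2*z² + z = z + 2*z²)
X = 15 (X = (-3*1²)*(1 + 2*(-3*1²)) = (-3*1)*(1 + 2*(-3*1)) = -3*(1 + 2*(-3)) = -3*(1 - 6) = -3*(-5) = 15)
p(R, Y) = 1/(R + Y)
32*X + p(8, -7) = 32*15 + 1/(8 - 7) = 480 + 1/1 = 480 + 1 = 481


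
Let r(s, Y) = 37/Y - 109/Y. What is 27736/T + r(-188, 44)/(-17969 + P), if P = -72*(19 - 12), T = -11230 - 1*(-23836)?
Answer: 256193878/116435319 ≈ 2.2003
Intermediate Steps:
T = 12606 (T = -11230 + 23836 = 12606)
r(s, Y) = -72/Y
P = -504 (P = -72*7 = -504)
27736/T + r(-188, 44)/(-17969 + P) = 27736/12606 + (-72/44)/(-17969 - 504) = 27736*(1/12606) - 72*1/44/(-18473) = 13868/6303 - 18/11*(-1/18473) = 13868/6303 + 18/203203 = 256193878/116435319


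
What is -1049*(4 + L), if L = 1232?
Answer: -1296564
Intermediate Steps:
-1049*(4 + L) = -1049*(4 + 1232) = -1049*1236 = -1296564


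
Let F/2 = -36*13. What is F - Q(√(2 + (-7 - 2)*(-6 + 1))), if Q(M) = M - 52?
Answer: -884 - √47 ≈ -890.86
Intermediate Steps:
Q(M) = -52 + M
F = -936 (F = 2*(-36*13) = 2*(-468) = -936)
F - Q(√(2 + (-7 - 2)*(-6 + 1))) = -936 - (-52 + √(2 + (-7 - 2)*(-6 + 1))) = -936 - (-52 + √(2 - 9*(-5))) = -936 - (-52 + √(2 + 45)) = -936 - (-52 + √47) = -936 + (52 - √47) = -884 - √47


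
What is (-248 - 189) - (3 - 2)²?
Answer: -438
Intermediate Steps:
(-248 - 189) - (3 - 2)² = -437 - 1*1² = -437 - 1*1 = -437 - 1 = -438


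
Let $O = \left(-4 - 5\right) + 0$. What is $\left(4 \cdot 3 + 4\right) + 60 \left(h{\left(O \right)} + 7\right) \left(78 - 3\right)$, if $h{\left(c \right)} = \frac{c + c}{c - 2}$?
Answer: $\frac{427676}{11} \approx 38880.0$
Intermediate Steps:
$O = -9$ ($O = -9 + 0 = -9$)
$h{\left(c \right)} = \frac{2 c}{-2 + c}$
$\left(4 \cdot 3 + 4\right) + 60 \left(h{\left(O \right)} + 7\right) \left(78 - 3\right) = \left(4 \cdot 3 + 4\right) + 60 \left(2 \left(-9\right) \frac{1}{-2 - 9} + 7\right) \left(78 - 3\right) = \left(12 + 4\right) + 60 \left(2 \left(-9\right) \frac{1}{-11} + 7\right) 75 = 16 + 60 \left(2 \left(-9\right) \left(- \frac{1}{11}\right) + 7\right) 75 = 16 + 60 \left(\frac{18}{11} + 7\right) 75 = 16 + 60 \cdot \frac{95}{11} \cdot 75 = 16 + 60 \cdot \frac{7125}{11} = 16 + \frac{427500}{11} = \frac{427676}{11}$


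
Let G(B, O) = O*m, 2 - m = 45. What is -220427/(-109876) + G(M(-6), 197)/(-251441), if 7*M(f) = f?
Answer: 56355144903/27627331316 ≈ 2.0398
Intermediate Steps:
m = -43 (m = 2 - 1*45 = 2 - 45 = -43)
M(f) = f/7
G(B, O) = -43*O (G(B, O) = O*(-43) = -43*O)
-220427/(-109876) + G(M(-6), 197)/(-251441) = -220427/(-109876) - 43*197/(-251441) = -220427*(-1/109876) - 8471*(-1/251441) = 220427/109876 + 8471/251441 = 56355144903/27627331316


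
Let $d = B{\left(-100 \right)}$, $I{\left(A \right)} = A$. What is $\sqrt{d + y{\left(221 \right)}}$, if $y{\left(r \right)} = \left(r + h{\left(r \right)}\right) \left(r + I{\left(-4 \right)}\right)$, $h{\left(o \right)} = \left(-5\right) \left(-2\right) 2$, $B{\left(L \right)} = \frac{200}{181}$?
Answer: $\frac{3 \sqrt{190370913}}{181} \approx 228.69$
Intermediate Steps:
$B{\left(L \right)} = \frac{200}{181}$ ($B{\left(L \right)} = 200 \cdot \frac{1}{181} = \frac{200}{181}$)
$d = \frac{200}{181} \approx 1.105$
$h{\left(o \right)} = 20$ ($h{\left(o \right)} = 10 \cdot 2 = 20$)
$y{\left(r \right)} = \left(-4 + r\right) \left(20 + r\right)$ ($y{\left(r \right)} = \left(r + 20\right) \left(r - 4\right) = \left(20 + r\right) \left(-4 + r\right) = \left(-4 + r\right) \left(20 + r\right)$)
$\sqrt{d + y{\left(221 \right)}} = \sqrt{\frac{200}{181} + \left(-80 + 221^{2} + 16 \cdot 221\right)} = \sqrt{\frac{200}{181} + \left(-80 + 48841 + 3536\right)} = \sqrt{\frac{200}{181} + 52297} = \sqrt{\frac{9465957}{181}} = \frac{3 \sqrt{190370913}}{181}$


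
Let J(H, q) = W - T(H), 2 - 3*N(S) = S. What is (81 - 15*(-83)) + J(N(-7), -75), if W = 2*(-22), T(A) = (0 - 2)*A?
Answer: 1288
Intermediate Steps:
T(A) = -2*A
N(S) = ⅔ - S/3
W = -44
J(H, q) = -44 + 2*H (J(H, q) = -44 - (-2)*H = -44 + 2*H)
(81 - 15*(-83)) + J(N(-7), -75) = (81 - 15*(-83)) + (-44 + 2*(⅔ - ⅓*(-7))) = (81 + 1245) + (-44 + 2*(⅔ + 7/3)) = 1326 + (-44 + 2*3) = 1326 + (-44 + 6) = 1326 - 38 = 1288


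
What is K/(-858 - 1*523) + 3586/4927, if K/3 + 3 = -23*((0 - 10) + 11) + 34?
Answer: 4834018/6804187 ≈ 0.71045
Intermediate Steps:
K = 24 (K = -9 + 3*(-23*((0 - 10) + 11) + 34) = -9 + 3*(-23*(-10 + 11) + 34) = -9 + 3*(-23*1 + 34) = -9 + 3*(-23 + 34) = -9 + 3*11 = -9 + 33 = 24)
K/(-858 - 1*523) + 3586/4927 = 24/(-858 - 1*523) + 3586/4927 = 24/(-858 - 523) + 3586*(1/4927) = 24/(-1381) + 3586/4927 = 24*(-1/1381) + 3586/4927 = -24/1381 + 3586/4927 = 4834018/6804187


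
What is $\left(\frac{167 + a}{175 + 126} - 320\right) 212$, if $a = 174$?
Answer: $- \frac{20347548}{301} \approx -67600.0$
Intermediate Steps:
$\left(\frac{167 + a}{175 + 126} - 320\right) 212 = \left(\frac{167 + 174}{175 + 126} - 320\right) 212 = \left(\frac{341}{301} - 320\right) 212 = \left(- \frac{95979}{301}\right) 212 = - \frac{20347548}{301}$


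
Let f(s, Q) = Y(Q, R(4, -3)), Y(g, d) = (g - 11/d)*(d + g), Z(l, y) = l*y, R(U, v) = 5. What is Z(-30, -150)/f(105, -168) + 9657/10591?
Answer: 1577848941/1469109383 ≈ 1.0740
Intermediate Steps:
Y(g, d) = (d + g)*(g - 11/d)
f(s, Q) = -11 + Q² + 14*Q/5 (f(s, Q) = -11 + Q² + 5*Q - 11*Q/5 = -11 + Q² + 14*Q/5)
Z(-30, -150)/f(105, -168) + 9657/10591 = (-30*(-150))/(-11 + (-168)² + (14/5)*(-168)) + 9657/10591 = 4500/(-11 + 28224 - 2352/5) + 9657*(1/10591) = 4500/(138713/5) + 9657/10591 = 4500*(5/138713) + 9657/10591 = 22500/138713 + 9657/10591 = 1577848941/1469109383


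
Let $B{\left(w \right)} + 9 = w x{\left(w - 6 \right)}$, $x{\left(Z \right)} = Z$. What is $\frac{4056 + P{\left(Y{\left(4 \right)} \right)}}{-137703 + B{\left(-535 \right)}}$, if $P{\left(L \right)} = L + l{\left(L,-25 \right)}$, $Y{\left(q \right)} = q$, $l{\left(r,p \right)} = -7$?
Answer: $\frac{4053}{151723} \approx 0.026713$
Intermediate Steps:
$B{\left(w \right)} = -9 + w \left(-6 + w\right)$ ($B{\left(w \right)} = -9 + w \left(w - 6\right) = -9 + w \left(-6 + w\right)$)
$P{\left(L \right)} = -7 + L$ ($P{\left(L \right)} = L - 7 = -7 + L$)
$\frac{4056 + P{\left(Y{\left(4 \right)} \right)}}{-137703 + B{\left(-535 \right)}} = \frac{4056 + \left(-7 + 4\right)}{-137703 - \left(9 + 535 \left(-6 - 535\right)\right)} = \frac{4056 - 3}{-137703 - -289426} = \frac{4053}{-137703 + \left(-9 + 289435\right)} = \frac{4053}{-137703 + 289426} = \frac{4053}{151723}$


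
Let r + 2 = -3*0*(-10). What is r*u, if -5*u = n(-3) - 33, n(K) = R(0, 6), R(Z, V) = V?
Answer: -54/5 ≈ -10.800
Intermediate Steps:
n(K) = 6
u = 27/5 (u = -(6 - 33)/5 = -⅕*(-27) = 27/5 ≈ 5.4000)
r = -2 (r = -2 - 3*0*(-10) = -2 + 0*(-10) = -2 + 0 = -2)
r*u = -2*27/5 = -54/5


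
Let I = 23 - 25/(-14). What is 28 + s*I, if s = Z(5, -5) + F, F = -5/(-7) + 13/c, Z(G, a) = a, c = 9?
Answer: -37417/882 ≈ -42.423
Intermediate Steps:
I = 347/14 (I = 23 - 25*(-1/14) = 23 + 25/14 = 347/14 ≈ 24.786)
F = 136/63 (F = -5/(-7) + 13/9 = -5*(-⅐) + 13*(⅑) = 5/7 + 13/9 = 136/63 ≈ 2.1587)
s = -179/63 (s = -5 + 136/63 = -179/63 ≈ -2.8413)
28 + s*I = 28 - 179/63*347/14 = 28 - 62113/882 = -37417/882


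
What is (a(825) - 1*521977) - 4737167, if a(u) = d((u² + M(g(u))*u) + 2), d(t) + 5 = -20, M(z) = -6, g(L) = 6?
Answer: -5259169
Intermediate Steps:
d(t) = -25 (d(t) = -5 - 20 = -25)
a(u) = -25
(a(825) - 1*521977) - 4737167 = (-25 - 1*521977) - 4737167 = (-25 - 521977) - 4737167 = -522002 - 4737167 = -5259169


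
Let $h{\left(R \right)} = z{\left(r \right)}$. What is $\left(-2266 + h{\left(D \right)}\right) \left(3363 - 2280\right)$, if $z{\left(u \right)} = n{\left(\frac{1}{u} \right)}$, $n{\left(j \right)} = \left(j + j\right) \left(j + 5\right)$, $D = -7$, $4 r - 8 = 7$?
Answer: $- \frac{183827698}{75} \approx -2.451 \cdot 10^{6}$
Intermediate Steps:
$r = \frac{15}{4}$ ($r = 2 + \frac{1}{4} \cdot 7 = 2 + \frac{7}{4} = \frac{15}{4} \approx 3.75$)
$n{\left(j \right)} = 2 j \left(5 + j\right)$
$z{\left(u \right)} = \frac{2 \left(5 + \frac{1}{u}\right)}{u}$
$h{\left(R \right)} = \frac{632}{225}$ ($h{\left(R \right)} = \frac{2 \left(1 + 5 \cdot \frac{15}{4}\right)}{\frac{225}{16}} = 2 \cdot \frac{16}{225} \left(1 + \frac{75}{4}\right) = 2 \cdot \frac{16}{225} \cdot \frac{79}{4} = \frac{632}{225}$)
$\left(-2266 + h{\left(D \right)}\right) \left(3363 - 2280\right) = \left(-2266 + \frac{632}{225}\right) \left(3363 - 2280\right) = \left(- \frac{509218}{225}\right) 1083 = - \frac{183827698}{75}$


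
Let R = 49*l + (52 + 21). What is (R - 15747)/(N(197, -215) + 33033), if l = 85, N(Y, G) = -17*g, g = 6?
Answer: -11509/32931 ≈ -0.34949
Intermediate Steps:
N(Y, G) = -102 (N(Y, G) = -17*6 = -102)
R = 4238 (R = 49*85 + (52 + 21) = 4165 + 73 = 4238)
(R - 15747)/(N(197, -215) + 33033) = (4238 - 15747)/(-102 + 33033) = -11509/32931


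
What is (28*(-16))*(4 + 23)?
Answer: -12096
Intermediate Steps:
(28*(-16))*(4 + 23) = -448*27 = -12096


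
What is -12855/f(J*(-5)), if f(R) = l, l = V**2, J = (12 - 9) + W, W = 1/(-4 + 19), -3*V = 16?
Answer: -115695/256 ≈ -451.93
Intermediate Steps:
V = -16/3 (V = -1/3*16 = -16/3 ≈ -5.3333)
W = 1/15 ≈ 0.066667
J = 46/15 (J = (12 - 9) + 1/15 = 3 + 1/15 = 46/15 ≈ 3.0667)
l = 256/9 (l = (-16/3)**2 = 256/9 ≈ 28.444)
f(R) = 256/9
-12855/f(J*(-5)) = -12855/256/9 = -12855*9/256 = -115695/256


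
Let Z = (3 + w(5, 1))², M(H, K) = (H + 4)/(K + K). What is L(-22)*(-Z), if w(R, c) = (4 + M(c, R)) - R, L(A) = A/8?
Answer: 275/16 ≈ 17.188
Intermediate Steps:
M(H, K) = (4 + H)/(2*K) (M(H, K) = (4 + H)/((2*K)) = (4 + H)*(1/(2*K)) = (4 + H)/(2*K))
L(A) = A/8 (L(A) = A*(⅛) = A/8)
w(R, c) = 4 - R + (4 + c)/(2*R) (w(R, c) = (4 + (4 + c)/(2*R)) - R = 4 - R + (4 + c)/(2*R))
Z = 25/4 (Z = (3 + (2 + (½)*1 + 5*(4 - 1*5))/5)² = (3 + (2 + ½ + 5*(4 - 5))/5)² = (3 + (2 + ½ + 5*(-1))/5)² = (3 + (2 + ½ - 5)/5)² = (3 + (⅕)*(-5/2))² = (3 - ½)² = (5/2)² = 25/4 ≈ 6.2500)
L(-22)*(-Z) = ((⅛)*(-22))*(-1*25/4) = -11/4*(-25/4) = 275/16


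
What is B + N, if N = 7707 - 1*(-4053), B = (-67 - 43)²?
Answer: 23860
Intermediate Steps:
B = 12100 (B = (-110)² = 12100)
N = 11760 (N = 7707 + 4053 = 11760)
B + N = 12100 + 11760 = 23860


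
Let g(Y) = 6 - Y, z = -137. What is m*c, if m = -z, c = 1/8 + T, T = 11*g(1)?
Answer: 60417/8 ≈ 7552.1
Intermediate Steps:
T = 55 (T = 11*(6 - 1*1) = 11*(6 - 1) = 11*5 = 55)
c = 441/8 (c = 1/8 + 55 = 441/8 ≈ 55.125)
m = 137 (m = -1*(-137) = 137)
m*c = 137*(441/8) = 60417/8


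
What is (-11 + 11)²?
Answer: 0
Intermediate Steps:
(-11 + 11)² = 0² = 0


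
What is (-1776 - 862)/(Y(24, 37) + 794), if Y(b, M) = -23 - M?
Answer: -1319/367 ≈ -3.5940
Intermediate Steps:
(-1776 - 862)/(Y(24, 37) + 794) = (-1776 - 862)/((-23 - 1*37) + 794) = -2638/((-23 - 37) + 794) = -2638/(-60 + 794) = -2638/734 = -2638*1/734 = -1319/367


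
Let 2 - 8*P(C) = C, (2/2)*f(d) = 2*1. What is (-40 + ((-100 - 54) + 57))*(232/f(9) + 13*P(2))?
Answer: -15892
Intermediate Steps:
f(d) = 2 (f(d) = 2*1 = 2)
P(C) = ¼ - C/8
(-40 + ((-100 - 54) + 57))*(232/f(9) + 13*P(2)) = (-40 + ((-100 - 54) + 57))*(232/2 + 13*(¼ - ⅛*2)) = (-40 + (-154 + 57))*(232*(½) + 13*(¼ - ¼)) = (-40 - 97)*(116 + 13*0) = -137*(116 + 0) = -137*116 = -15892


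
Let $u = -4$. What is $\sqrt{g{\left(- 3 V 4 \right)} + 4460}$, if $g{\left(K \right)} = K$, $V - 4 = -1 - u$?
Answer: $2 \sqrt{1094} \approx 66.151$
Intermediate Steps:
$V = 7$ ($V = 4 - -3 = 4 + \left(-1 + 4\right) = 4 + 3 = 7$)
$\sqrt{g{\left(- 3 V 4 \right)} + 4460} = \sqrt{\left(-3\right) 7 \cdot 4 + 4460} = \sqrt{\left(-21\right) 4 + 4460} = \sqrt{-84 + 4460} = \sqrt{4376} = 2 \sqrt{1094}$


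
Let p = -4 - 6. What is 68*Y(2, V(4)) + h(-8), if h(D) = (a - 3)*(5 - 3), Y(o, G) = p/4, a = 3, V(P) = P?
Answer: -170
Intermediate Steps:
p = -10
Y(o, G) = -5/2 (Y(o, G) = -10/4 = -10*1/4 = -5/2)
h(D) = 0 (h(D) = (3 - 3)*(5 - 3) = 0*2 = 0)
68*Y(2, V(4)) + h(-8) = 68*(-5/2) + 0 = -170 + 0 = -170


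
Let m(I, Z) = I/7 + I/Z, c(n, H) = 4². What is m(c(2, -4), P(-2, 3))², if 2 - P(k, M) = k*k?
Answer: 1600/49 ≈ 32.653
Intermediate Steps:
P(k, M) = 2 - k² (P(k, M) = 2 - k*k = 2 - k²)
c(n, H) = 16
m(I, Z) = I/7 + I/Z (m(I, Z) = I*(⅐) + I/Z = I/7 + I/Z)
m(c(2, -4), P(-2, 3))² = ((⅐)*16 + 16/(2 - 1*(-2)²))² = (16/7 + 16/(2 - 1*4))² = (16/7 + 16/(2 - 4))² = (16/7 + 16/(-2))² = (16/7 + 16*(-½))² = (16/7 - 8)² = (-40/7)² = 1600/49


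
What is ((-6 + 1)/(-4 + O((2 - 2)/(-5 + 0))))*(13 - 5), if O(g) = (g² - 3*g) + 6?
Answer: -20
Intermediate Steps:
O(g) = 6 + g² - 3*g
((-6 + 1)/(-4 + O((2 - 2)/(-5 + 0))))*(13 - 5) = ((-6 + 1)/(-4 + (6 + ((2 - 2)/(-5 + 0))² - 3*(2 - 2)/(-5 + 0))))*(13 - 5) = -5/(-4 + (6 + (0/(-5))² - 0/(-5)))*8 = -5/(-4 + (6 + (0*(-⅕))² - 0*(-1)/5))*8 = -5/(-4 + (6 + 0² - 3*0))*8 = -5/(-4 + (6 + 0 + 0))*8 = -5/(-4 + 6)*8 = -5/2*8 = -20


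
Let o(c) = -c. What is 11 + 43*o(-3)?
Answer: 140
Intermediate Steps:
11 + 43*o(-3) = 11 + 43*(-1*(-3)) = 11 + 43*3 = 11 + 129 = 140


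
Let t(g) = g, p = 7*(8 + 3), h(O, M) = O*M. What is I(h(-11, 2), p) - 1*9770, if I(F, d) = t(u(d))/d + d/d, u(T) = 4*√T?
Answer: -9769 + 4*√77/77 ≈ -9768.5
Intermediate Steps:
h(O, M) = M*O
p = 77 (p = 7*11 = 77)
I(F, d) = 1 + 4/√d (I(F, d) = (4*√d)/d + d/d = 4/√d + 1 = 1 + 4/√d)
I(h(-11, 2), p) - 1*9770 = (1 + 4/√77) - 1*9770 = (1 + 4*(√77/77)) - 9770 = (1 + 4*√77/77) - 9770 = -9769 + 4*√77/77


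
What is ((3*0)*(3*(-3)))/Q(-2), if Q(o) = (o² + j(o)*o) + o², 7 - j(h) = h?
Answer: 0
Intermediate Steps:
j(h) = 7 - h
Q(o) = 2*o² + o*(7 - o) (Q(o) = (o² + (7 - o)*o) + o² = (o² + o*(7 - o)) + o² = 2*o² + o*(7 - o))
((3*0)*(3*(-3)))/Q(-2) = ((3*0)*(3*(-3)))/((-2*(7 - 2))) = (0*(-9))/((-2*5)) = 0/(-10) = 0*(-⅒) = 0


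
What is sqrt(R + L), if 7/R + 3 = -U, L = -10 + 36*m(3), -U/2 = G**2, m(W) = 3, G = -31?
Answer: sqrt(360904411)/1919 ≈ 9.8997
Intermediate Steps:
U = -1922 (U = -2*(-31)**2 = -2*961 = -1922)
L = 98 (L = -10 + 36*3 = -10 + 108 = 98)
R = 7/1919 (R = 7/(-3 - 1*(-1922)) = 7/(-3 + 1922) = 7/1919 ≈ 0.0036477)
sqrt(R + L) = sqrt(7/1919 + 98) = sqrt(188069/1919) = sqrt(360904411)/1919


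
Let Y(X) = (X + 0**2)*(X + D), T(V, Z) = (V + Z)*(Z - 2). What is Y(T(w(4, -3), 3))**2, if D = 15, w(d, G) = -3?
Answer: 0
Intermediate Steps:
T(V, Z) = (-2 + Z)*(V + Z) (T(V, Z) = (V + Z)*(-2 + Z) = (-2 + Z)*(V + Z))
Y(X) = X*(15 + X) (Y(X) = (X + 0**2)*(X + 15) = (X + 0)*(15 + X) = X*(15 + X))
Y(T(w(4, -3), 3))**2 = ((3**2 - 2*(-3) - 2*3 - 3*3)*(15 + (3**2 - 2*(-3) - 2*3 - 3*3)))**2 = ((9 + 6 - 6 - 9)*(15 + (9 + 6 - 6 - 9)))**2 = (0*(15 + 0))**2 = (0*15)**2 = 0**2 = 0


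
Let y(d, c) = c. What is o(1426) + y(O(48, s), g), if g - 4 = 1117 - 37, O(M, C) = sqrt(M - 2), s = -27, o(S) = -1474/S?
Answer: 772155/713 ≈ 1083.0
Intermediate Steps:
O(M, C) = sqrt(-2 + M)
g = 1084 (g = 4 + (1117 - 37) = 4 + 1080 = 1084)
o(1426) + y(O(48, s), g) = -1474/1426 + 1084 = -1474*1/1426 + 1084 = -737/713 + 1084 = 772155/713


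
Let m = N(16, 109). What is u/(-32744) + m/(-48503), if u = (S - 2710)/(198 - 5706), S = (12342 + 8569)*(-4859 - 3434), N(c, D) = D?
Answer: -8430934034167/8747707733856 ≈ -0.96379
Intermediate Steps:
m = 109
S = -173414923 (S = 20911*(-8293) = -173414923)
u = 173417633/5508 (u = (-173414923 - 2710)/(198 - 5706) = -173417633/(-5508) = -173417633*(-1/5508) = 173417633/5508 ≈ 31485.)
u/(-32744) + m/(-48503) = (173417633/5508)/(-32744) + 109/(-48503) = (173417633/5508)*(-1/32744) + 109*(-1/48503) = -173417633/180353952 - 109/48503 = -8430934034167/8747707733856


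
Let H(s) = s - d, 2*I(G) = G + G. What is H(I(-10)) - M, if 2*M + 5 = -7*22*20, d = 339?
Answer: 2387/2 ≈ 1193.5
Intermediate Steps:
I(G) = G (I(G) = (G + G)/2 = (2*G)/2 = G)
H(s) = -339 + s (H(s) = s - 1*339 = s - 339 = -339 + s)
M = -3085/2 (M = -5/2 + (-7*22*20)/2 = -5/2 + (-154*20)/2 = -5/2 + (½)*(-3080) = -5/2 - 1540 = -3085/2 ≈ -1542.5)
H(I(-10)) - M = (-339 - 10) - 1*(-3085/2) = -349 + 3085/2 = 2387/2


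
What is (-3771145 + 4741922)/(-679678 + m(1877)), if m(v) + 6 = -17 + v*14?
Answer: -970777/653423 ≈ -1.4857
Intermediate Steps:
m(v) = -23 + 14*v (m(v) = -6 + (-17 + v*14) = -6 + (-17 + 14*v) = -23 + 14*v)
(-3771145 + 4741922)/(-679678 + m(1877)) = (-3771145 + 4741922)/(-679678 + (-23 + 14*1877)) = 970777/(-679678 + (-23 + 26278)) = 970777/(-679678 + 26255) = 970777/(-653423) = 970777*(-1/653423) = -970777/653423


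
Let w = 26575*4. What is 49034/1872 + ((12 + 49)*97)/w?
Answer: 652923853/24874200 ≈ 26.249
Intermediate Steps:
w = 106300
49034/1872 + ((12 + 49)*97)/w = 49034/1872 + ((12 + 49)*97)/106300 = 49034*(1/1872) + (61*97)*(1/106300) = 24517/936 + 5917*(1/106300) = 24517/936 + 5917/106300 = 652923853/24874200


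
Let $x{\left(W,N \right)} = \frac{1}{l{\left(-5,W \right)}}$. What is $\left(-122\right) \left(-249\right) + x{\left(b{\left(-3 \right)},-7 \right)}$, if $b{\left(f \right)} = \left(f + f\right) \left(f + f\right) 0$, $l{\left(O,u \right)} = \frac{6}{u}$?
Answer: $30378$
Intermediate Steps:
$b{\left(f \right)} = 0$ ($b{\left(f \right)} = 2 f 2 f 0 = 4 f^{2} \cdot 0 = 0$)
$x{\left(W,N \right)} = \frac{W}{6}$ ($x{\left(W,N \right)} = \frac{1}{6 \frac{1}{W}} = \frac{W}{6}$)
$\left(-122\right) \left(-249\right) + x{\left(b{\left(-3 \right)},-7 \right)} = \left(-122\right) \left(-249\right) + \frac{1}{6} \cdot 0 = 30378 + 0 = 30378$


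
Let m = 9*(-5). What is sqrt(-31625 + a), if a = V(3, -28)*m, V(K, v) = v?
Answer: I*sqrt(30365) ≈ 174.26*I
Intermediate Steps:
m = -45
a = 1260 (a = -28*(-45) = 1260)
sqrt(-31625 + a) = sqrt(-31625 + 1260) = sqrt(-30365) = I*sqrt(30365)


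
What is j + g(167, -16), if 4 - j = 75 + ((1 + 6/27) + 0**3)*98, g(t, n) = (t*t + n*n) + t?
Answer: 253091/9 ≈ 28121.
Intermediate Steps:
g(t, n) = t + n**2 + t**2 (g(t, n) = (t**2 + n**2) + t = (n**2 + t**2) + t = t + n**2 + t**2)
j = -1717/9 (j = 4 - (75 + ((1 + 6/27) + 0**3)*98) = 4 - (75 + ((1 + 6*(1/27)) + 0)*98) = 4 - (75 + ((1 + 2/9) + 0)*98) = 4 - (75 + (11/9 + 0)*98) = 4 - (75 + (11/9)*98) = 4 - (75 + 1078/9) = 4 - 1*1753/9 = 4 - 1753/9 = -1717/9 ≈ -190.78)
j + g(167, -16) = -1717/9 + (167 + (-16)**2 + 167**2) = -1717/9 + (167 + 256 + 27889) = -1717/9 + 28312 = 253091/9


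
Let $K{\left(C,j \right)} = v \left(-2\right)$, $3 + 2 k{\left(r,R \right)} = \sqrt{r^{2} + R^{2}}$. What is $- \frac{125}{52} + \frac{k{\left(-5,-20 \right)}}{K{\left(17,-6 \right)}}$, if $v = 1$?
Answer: $- \frac{43}{26} - \frac{5 \sqrt{17}}{4} \approx -6.8077$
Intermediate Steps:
$k{\left(r,R \right)} = - \frac{3}{2} + \frac{\sqrt{R^{2} + r^{2}}}{2}$ ($k{\left(r,R \right)} = - \frac{3}{2} + \frac{\sqrt{r^{2} + R^{2}}}{2} = - \frac{3}{2} + \frac{\sqrt{R^{2} + r^{2}}}{2}$)
$K{\left(C,j \right)} = -2$ ($K{\left(C,j \right)} = 1 \left(-2\right) = -2$)
$- \frac{125}{52} + \frac{k{\left(-5,-20 \right)}}{K{\left(17,-6 \right)}} = - \frac{125}{52} + \frac{- \frac{3}{2} + \frac{\sqrt{\left(-20\right)^{2} + \left(-5\right)^{2}}}{2}}{-2} = \left(-125\right) \frac{1}{52} + \left(- \frac{3}{2} + \frac{\sqrt{400 + 25}}{2}\right) \left(- \frac{1}{2}\right) = - \frac{125}{52} + \left(- \frac{3}{2} + \frac{\sqrt{425}}{2}\right) \left(- \frac{1}{2}\right) = - \frac{125}{52} + \left(- \frac{3}{2} + \frac{5 \sqrt{17}}{2}\right) \left(- \frac{1}{2}\right) = - \frac{125}{52} + \left(\frac{3}{4} - \frac{5 \sqrt{17}}{4}\right) = - \frac{43}{26} - \frac{5 \sqrt{17}}{4}$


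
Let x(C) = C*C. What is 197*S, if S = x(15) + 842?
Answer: 210199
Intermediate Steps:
x(C) = C²
S = 1067 (S = 15² + 842 = 225 + 842 = 1067)
197*S = 197*1067 = 210199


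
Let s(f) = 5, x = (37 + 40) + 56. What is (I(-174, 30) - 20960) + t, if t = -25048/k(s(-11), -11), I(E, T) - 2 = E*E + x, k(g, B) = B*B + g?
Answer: 582889/63 ≈ 9252.2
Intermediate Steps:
x = 133 (x = 77 + 56 = 133)
k(g, B) = g + B² (k(g, B) = B² + g = g + B²)
I(E, T) = 135 + E² (I(E, T) = 2 + (E*E + 133) = 2 + (E² + 133) = 2 + (133 + E²) = 135 + E²)
t = -12524/63 (t = -25048/(5 + (-11)²) = -25048/(5 + 121) = -25048/126 = -25048*1/126 = -12524/63 ≈ -198.79)
(I(-174, 30) - 20960) + t = ((135 + (-174)²) - 20960) - 12524/63 = ((135 + 30276) - 20960) - 12524/63 = (30411 - 20960) - 12524/63 = 9451 - 12524/63 = 582889/63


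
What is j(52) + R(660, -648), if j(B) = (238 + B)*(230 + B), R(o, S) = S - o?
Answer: 80472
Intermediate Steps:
j(B) = (230 + B)*(238 + B)
j(52) + R(660, -648) = (54740 + 52**2 + 468*52) + (-648 - 1*660) = (54740 + 2704 + 24336) + (-648 - 660) = 81780 - 1308 = 80472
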